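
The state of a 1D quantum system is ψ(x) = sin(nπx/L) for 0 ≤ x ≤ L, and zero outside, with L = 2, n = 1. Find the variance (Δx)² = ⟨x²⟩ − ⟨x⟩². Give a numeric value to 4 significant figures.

0.1307

Compute ⟨x⟩ and ⟨x²⟩ separately, then (Δx)² = ⟨x²⟩ − ⟨x⟩².
With sin²θ = (1 − cos2θ)/2 on 0 ≤ x ≤ L: ∫sin²(nπx/L) dx = L/2, ∫x·sin²(nπx/L) dx = L²/4, ∫x²·sin²(nπx/L) dx = L³·(1/6 − 1/(4n²π²)); higher powers xᵏ the same way, integrating xᵏ·cos(2nπx/L) by parts.
Normalization: ∫|ψ|² dx = 1.0000.
⟨x⟩ = 1.0000 and ⟨x²⟩ = 1.1307.
(Δx)² = 1.1307 − (1.0000)² = 0.13069.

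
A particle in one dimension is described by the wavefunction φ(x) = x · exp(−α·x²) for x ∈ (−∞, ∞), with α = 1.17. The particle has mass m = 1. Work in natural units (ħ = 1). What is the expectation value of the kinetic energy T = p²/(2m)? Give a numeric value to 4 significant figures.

T = −(ħ²/2m) d²/dx², so ⟨T⟩ = −(ħ²/2m) ∫ φ*·φ'' dx / ∫|φ|² dx; with m = 1.
Expand each integrand as polynomial × e^(−2αx²) and use ∫x^(2j)·e^(−2αx²) dx = (2j−1)!!/(4α)^j · √(π/(2α)), odd powers → 0; here √(π/(2α)) = 1.1587. Differentiate with the product rule, d/dx e^(−αx²) = −2αx·e^(−αx²).
State is unnormalized: ∫|φ|² dx = 0.24758, and ∫φ*·(−ħ²/2m · φ'') dx = 0.43451, so ⟨T⟩ = 0.43451 / 0.24758.
⟨T⟩ = 1.7550.

1.755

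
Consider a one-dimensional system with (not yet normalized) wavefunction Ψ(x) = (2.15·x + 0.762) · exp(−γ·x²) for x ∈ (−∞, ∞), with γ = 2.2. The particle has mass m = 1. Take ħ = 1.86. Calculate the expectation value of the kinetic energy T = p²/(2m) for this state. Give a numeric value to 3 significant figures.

T = −(ħ²/2m) d²/dx², so ⟨T⟩ = −(ħ²/2m) ∫ Ψ*·Ψ'' dx / ∫|Ψ|² dx; with m = 1.
Expand each integrand as polynomial × e^(−2γx²) and use ∫x^(2j)·e^(−2γx²) dx = (2j−1)!!/(4γ)^j · √(π/(2γ)), odd powers → 0; here √(π/(2γ)) = 0.84498. Differentiate with the product rule, d/dx e^(−γx²) = −2γx·e^(−γx²).
State is unnormalized: ∫|Ψ|² dx = 0.93449, and ∫Ψ*·(−ħ²/2m · Ψ'') dx = 6.9345, so ⟨T⟩ = 6.9345 / 0.93449.
⟨T⟩ = 7.4206.

7.42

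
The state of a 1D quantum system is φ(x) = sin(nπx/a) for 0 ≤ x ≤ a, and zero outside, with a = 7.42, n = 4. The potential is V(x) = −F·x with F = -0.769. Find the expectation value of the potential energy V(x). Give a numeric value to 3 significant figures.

2.85

⟨V⟩ = ∫ V(x)·|φ|² dx / ∫|φ|² dx.
With sin²θ = (1 − cos2θ)/2 on 0 ≤ x ≤ a: ∫sin²(nπx/a) dx = a/2, ∫x·sin²(nπx/a) dx = a²/4, ∫x²·sin²(nπx/a) dx = a³·(1/6 − 1/(4n²π²)); higher powers xᵏ the same way, integrating xᵏ·cos(2nπx/a) by parts.
State is unnormalized: ∫|φ|² dx = 3.7100, and ∫φ*·V(x)·φ dx = 10.585, so ⟨V⟩ = 10.585 / 3.7100.
⟨V⟩ = 2.8530.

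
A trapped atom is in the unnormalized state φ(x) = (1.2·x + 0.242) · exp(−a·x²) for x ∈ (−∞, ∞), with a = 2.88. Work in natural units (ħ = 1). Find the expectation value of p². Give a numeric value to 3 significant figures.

6.80

p² φ = −ħ² d²φ/dx²; ⟨p²⟩ = −ħ² ∫ φ*·φ'' dx / ∫|φ|² dx.
Expand each integrand as polynomial × e^(−2ax²) and use ∫x^(2j)·e^(−2ax²) dx = (2j−1)!!/(4a)^j · √(π/(2a)), odd powers → 0; here √(π/(2a)) = 0.73852. Differentiate with the product rule, d/dx e^(−ax²) = −2ax·e^(−ax²).
State is unnormalized: ∫|φ|² dx = 0.13557, and ∫φ*·(−ħ² φ'') dx = 0.92217, so ⟨p²⟩ = 0.92217 / 0.13557.
⟨p²⟩ = 6.8023.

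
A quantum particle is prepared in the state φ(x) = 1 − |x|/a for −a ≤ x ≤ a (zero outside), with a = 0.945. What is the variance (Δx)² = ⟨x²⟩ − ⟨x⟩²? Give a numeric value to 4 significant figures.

Compute ⟨x⟩ and ⟨x²⟩ separately, then (Δx)² = ⟨x²⟩ − ⟨x⟩².
φ is even, so ∫ over [−a, a] = 2∫₀ᵃ with φ = 1 − x/a there: ∫₀ᵃ (1 − x/a)² dx = a/3, ∫₀ᵃ x²(1 − x/a)² dx = a³/30, ∫₀ᵃ x⁴(1 − x/a)² dx = a⁵/105.
Normalization: ∫|φ|² dx = 0.63000.
⟨x⟩ = 0.0000 and ⟨x²⟩ = 0.089303.
(Δx)² = 0.089303 − (0.0000)² = 0.089303.

0.08930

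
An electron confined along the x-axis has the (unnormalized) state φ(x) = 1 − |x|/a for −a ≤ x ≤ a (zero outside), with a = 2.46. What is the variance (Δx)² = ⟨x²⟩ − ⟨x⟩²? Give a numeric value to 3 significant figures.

0.605

Compute ⟨x⟩ and ⟨x²⟩ separately, then (Δx)² = ⟨x²⟩ − ⟨x⟩².
φ is even, so ∫ over [−a, a] = 2∫₀ᵃ with φ = 1 − x/a there: ∫₀ᵃ (1 − x/a)² dx = a/3, ∫₀ᵃ x²(1 − x/a)² dx = a³/30, ∫₀ᵃ x⁴(1 − x/a)² dx = a⁵/105.
Normalization: ∫|φ|² dx = 1.6400.
⟨x⟩ = 0.0000 and ⟨x²⟩ = 0.60516.
(Δx)² = 0.60516 − (0.0000)² = 0.60516.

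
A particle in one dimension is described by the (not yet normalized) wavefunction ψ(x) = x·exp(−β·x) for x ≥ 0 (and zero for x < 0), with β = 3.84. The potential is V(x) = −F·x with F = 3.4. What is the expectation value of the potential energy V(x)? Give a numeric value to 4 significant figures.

⟨V⟩ = ∫ V(x)·|ψ|² dx / ∫|ψ|² dx.
Every integrand reduces to terms xʲ·e^(−2βx) on [0, ∞); use ∫₀^∞ xʲ·e^(−2βx) dx = j!/(2β)^(j+1).
State is unnormalized: ∫|ψ|² dx = 0.0044152, and ∫ψ*·V(x)·ψ dx = -0.0058639, so ⟨V⟩ = -0.0058639 / 0.0044152.
⟨V⟩ = -1.3281.

-1.328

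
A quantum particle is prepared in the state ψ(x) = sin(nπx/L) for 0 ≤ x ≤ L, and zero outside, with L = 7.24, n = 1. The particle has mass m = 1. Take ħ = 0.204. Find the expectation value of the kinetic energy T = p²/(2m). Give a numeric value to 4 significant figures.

T = −(ħ²/2m) d²/dx², so ⟨T⟩ = −(ħ²/2m) ∫ ψ*·ψ'' dx / ∫|ψ|² dx; with m = 1.
d/dx sin(nπx/L) = (nπ/L)·cos(nπx/L) and d²/dx² sin(nπx/L) = −(nπ/L)²·sin(nπx/L); on 0 ≤ x ≤ L, ∫sin²(nπx/L) dx = L/2 and ∫sin(nπx/L)·cos(nπx/L) dx = 0.
State is unnormalized: ∫|ψ|² dx = 3.6200, and ∫ψ*·(−ħ²/2m · ψ'') dx = 0.014183, so ⟨T⟩ = 0.014183 / 3.6200.
⟨T⟩ = 0.0039179.

0.003918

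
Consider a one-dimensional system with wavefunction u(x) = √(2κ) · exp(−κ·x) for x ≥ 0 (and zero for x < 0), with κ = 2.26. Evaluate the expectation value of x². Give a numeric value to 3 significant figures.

⟨x²⟩ = ∫ x²·|u|² dx (integrals over the domain).
Every integrand reduces to terms xʲ·e^(−2κx) on [0, ∞); use ∫₀^∞ xʲ·e^(−2κx) dx = j!/(2κ)^(j+1).
⟨x²⟩ = 0.097893.

0.0979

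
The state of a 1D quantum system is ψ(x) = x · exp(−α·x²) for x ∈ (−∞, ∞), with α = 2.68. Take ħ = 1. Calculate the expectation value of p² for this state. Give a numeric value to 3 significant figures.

8.04

p² ψ = −ħ² d²ψ/dx²; ⟨p²⟩ = −ħ² ∫ ψ*·ψ'' dx / ∫|ψ|² dx.
Expand each integrand as polynomial × e^(−2αx²) and use ∫x^(2j)·e^(−2αx²) dx = (2j−1)!!/(4α)^j · √(π/(2α)), odd powers → 0; here √(π/(2α)) = 0.76558. Differentiate with the product rule, d/dx e^(−αx²) = −2αx·e^(−αx²).
State is unnormalized: ∫|ψ|² dx = 0.071416, and ∫ψ*·(−ħ² ψ'') dx = 0.57419, so ⟨p²⟩ = 0.57419 / 0.071416.
⟨p²⟩ = 8.0400.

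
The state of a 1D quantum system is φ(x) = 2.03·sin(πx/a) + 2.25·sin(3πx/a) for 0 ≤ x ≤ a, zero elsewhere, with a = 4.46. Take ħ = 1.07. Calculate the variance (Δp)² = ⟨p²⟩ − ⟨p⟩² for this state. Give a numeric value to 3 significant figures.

3.07

Compute ⟨p⟩ and ⟨p²⟩ separately; (Δp)² = ⟨p²⟩ − ⟨p⟩².
d²/dx² sin(jπx/a) = −(jπ/a)²·sin(jπx/a); on 0 ≤ x ≤ a, ∫sin²(jπx/a) dx = a/2 and ∫sin(jπx/a)·sin(lπx/a) dx = 0 for j ≠ l, so only diagonal terms survive in ∫|φ|² and ∫φ·φ″; ∫φ·φ′ dx = [φ²/2] between the walls = 0.
Normalization: ∫|φ|² dx = 20.479.
⟨p⟩ = 0.0000 and ⟨p²⟩ = 3.0733.
(Δp)² = 3.0733 − (0.0000)² = 3.0733.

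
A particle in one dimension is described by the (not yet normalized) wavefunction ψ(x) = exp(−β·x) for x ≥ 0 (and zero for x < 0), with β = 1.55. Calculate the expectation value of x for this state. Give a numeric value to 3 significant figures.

0.323

⟨x⟩ = ∫ x·|ψ|² dx / ∫|ψ|² dx (integrals over the domain).
Every integrand reduces to terms xʲ·e^(−2βx) on [0, ∞); use ∫₀^∞ xʲ·e^(−2βx) dx = j!/(2β)^(j+1).
State is unnormalized: ∫|ψ|² dx = 0.32258, and ∫ψ*·x·ψ dx = 0.10406, so ⟨x⟩ = 0.10406 / 0.32258.
⟨x⟩ = 0.32258.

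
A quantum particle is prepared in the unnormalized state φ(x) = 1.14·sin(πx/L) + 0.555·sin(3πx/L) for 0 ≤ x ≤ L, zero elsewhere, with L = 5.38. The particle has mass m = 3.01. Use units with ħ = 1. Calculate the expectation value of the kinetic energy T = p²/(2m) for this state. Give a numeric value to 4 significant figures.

0.1435

T = −(ħ²/2m) d²/dx², so ⟨T⟩ = −(ħ²/2m) ∫ φ*·φ'' dx / ∫|φ|² dx; with m = 3.01.
d²/dx² sin(jπx/L) = −(jπ/L)²·sin(jπx/L); on 0 ≤ x ≤ L, ∫sin²(jπx/L) dx = L/2 and ∫sin(jπx/L)·sin(lπx/L) dx = 0 for j ≠ l, so only diagonal terms survive in ∫|φ|² and ∫φ·φ″; ∫φ·φ′ dx = [φ²/2] between the walls = 0.
State is unnormalized: ∫|φ|² dx = 4.3245, and ∫φ*·(−ħ²/2m · φ'') dx = 0.62041, so ⟨T⟩ = 0.62041 / 4.3245.
⟨T⟩ = 0.14346.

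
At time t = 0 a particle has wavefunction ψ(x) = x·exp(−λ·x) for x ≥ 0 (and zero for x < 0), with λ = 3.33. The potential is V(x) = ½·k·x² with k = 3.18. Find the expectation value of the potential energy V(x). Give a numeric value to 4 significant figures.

0.4302

⟨V⟩ = ∫ V(x)·|ψ|² dx / ∫|ψ|² dx.
Every integrand reduces to terms xʲ·e^(−2λx) on [0, ∞); use ∫₀^∞ xʲ·e^(−2λx) dx = j!/(2λ)^(j+1).
State is unnormalized: ∫|ψ|² dx = 0.0067703, and ∫ψ*·V(x)·ψ dx = 0.0029123, so ⟨V⟩ = 0.0029123 / 0.0067703.
⟨V⟩ = 0.43016.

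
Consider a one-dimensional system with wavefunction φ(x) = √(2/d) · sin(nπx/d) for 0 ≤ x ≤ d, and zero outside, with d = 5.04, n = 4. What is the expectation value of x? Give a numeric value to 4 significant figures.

2.520

⟨x⟩ = ∫ x·|φ|² dx (integrals over the domain).
With sin²θ = (1 − cos2θ)/2 on 0 ≤ x ≤ d: ∫sin²(nπx/d) dx = d/2, ∫x·sin²(nπx/d) dx = d²/4, ∫x²·sin²(nπx/d) dx = d³·(1/6 − 1/(4n²π²)); higher powers xᵏ the same way, integrating xᵏ·cos(2nπx/d) by parts.
⟨x⟩ = 2.5200.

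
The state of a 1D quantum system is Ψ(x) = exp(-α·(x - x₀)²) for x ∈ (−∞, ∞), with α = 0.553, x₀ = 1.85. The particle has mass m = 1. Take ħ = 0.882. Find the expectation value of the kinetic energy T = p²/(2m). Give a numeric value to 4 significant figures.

0.2151

T = −(ħ²/2m) d²/dx², so ⟨T⟩ = −(ħ²/2m) ∫ Ψ*·Ψ'' dx / ∫|Ψ|² dx; with m = 1.
Gaussian moments (u = x − x₀): ∫u^(2j)·e^(−2αu²) du = (2j−1)!!/(4α)^j · √(π/(2α)), odd powers integrate to 0; here √(π/(2α)) = 1.6854. Derivatives: d/dx e^(−αu²) = −2αu·e^(−αu²), d²/dx² e^(−αu²) = (4α²u² − 2α)·e^(−αu²).
State is unnormalized: ∫|Ψ|² dx = 1.6854, and ∫Ψ*·(−ħ²/2m · Ψ'') dx = 0.36252, so ⟨T⟩ = 0.36252 / 1.6854.
⟨T⟩ = 0.21510.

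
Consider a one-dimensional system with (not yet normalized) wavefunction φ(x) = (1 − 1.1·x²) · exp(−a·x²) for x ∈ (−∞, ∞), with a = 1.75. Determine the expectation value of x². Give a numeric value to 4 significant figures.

⟨x²⟩ = ∫ x²·|φ|² dx / ∫|φ|² dx (integrals over the domain).
Expand each integrand as polynomial × e^(−2ax²) and use ∫x^(2j)·e^(−2ax²) dx = (2j−1)!!/(4a)^j · √(π/(2a)), odd powers → 0; here √(π/(2a)) = 0.94742.
State is unnormalized: ∫|φ|² dx = 0.71984, and ∫φ*·x²·φ dx = 0.057867, so ⟨x²⟩ = 0.057867 / 0.71984.
⟨x²⟩ = 0.080388.

0.08039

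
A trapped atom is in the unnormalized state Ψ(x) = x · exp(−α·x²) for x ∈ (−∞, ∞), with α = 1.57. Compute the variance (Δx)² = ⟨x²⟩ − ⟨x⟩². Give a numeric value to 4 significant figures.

Compute ⟨x⟩ and ⟨x²⟩ separately, then (Δx)² = ⟨x²⟩ − ⟨x⟩².
Expand each integrand as polynomial × e^(−2αx²) and use ∫x^(2j)·e^(−2αx²) dx = (2j−1)!!/(4α)^j · √(π/(2α)), odd powers → 0; here √(π/(2α)) = 1.0003.
Normalization: ∫|Ψ|² dx = 0.15928.
⟨x⟩ = 0.0000 and ⟨x²⟩ = 0.47771.
(Δx)² = 0.47771 − (0.0000)² = 0.47771.

0.4777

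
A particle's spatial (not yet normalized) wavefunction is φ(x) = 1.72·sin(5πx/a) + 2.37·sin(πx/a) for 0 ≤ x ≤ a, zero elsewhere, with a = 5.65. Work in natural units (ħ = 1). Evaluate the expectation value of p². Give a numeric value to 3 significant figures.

p² φ = −ħ² d²φ/dx²; ⟨p²⟩ = −ħ² ∫ φ*·φ'' dx / ∫|φ|² dx.
d²/dx² sin(jπx/a) = −(jπ/a)²·sin(jπx/a); on 0 ≤ x ≤ a, ∫sin²(jπx/a) dx = a/2 and ∫sin(jπx/a)·sin(lπx/a) dx = 0 for j ≠ l, so only diagonal terms survive in ∫|φ|² and ∫φ·φ″; ∫φ·φ′ dx = [φ²/2] between the walls = 0.
State is unnormalized: ∫|φ|² dx = 24.225, and ∫φ*·(−ħ² φ'') dx = 69.504, so ⟨p²⟩ = 69.504 / 24.225.
⟨p²⟩ = 2.8691.

2.87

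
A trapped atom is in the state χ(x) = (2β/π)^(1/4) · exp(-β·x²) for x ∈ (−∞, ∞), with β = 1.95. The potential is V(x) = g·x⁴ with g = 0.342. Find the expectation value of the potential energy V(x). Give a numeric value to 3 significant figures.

⟨V⟩ = ∫ V(x)·|χ|² dx.
Gaussian moments: ∫x^(2j)·e^(−2βx²) dx = (2j−1)!!/(4β)^j · √(π/(2β)), odd powers integrate to 0; here √(π/(2β)) = 0.89752.
⟨V⟩ = 0.016864.

0.0169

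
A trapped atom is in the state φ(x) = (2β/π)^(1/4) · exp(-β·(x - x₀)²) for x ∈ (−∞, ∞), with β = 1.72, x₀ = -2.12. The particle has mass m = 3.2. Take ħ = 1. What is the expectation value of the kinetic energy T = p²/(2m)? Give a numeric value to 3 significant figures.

T = −(ħ²/2m) d²/dx², so ⟨T⟩ = −(ħ²/2m) ∫ φ*·φ'' dx; with m = 3.2.
Gaussian moments (u = x − x₀): ∫u^(2j)·e^(−2βu²) du = (2j−1)!!/(4β)^j · √(π/(2β)), odd powers integrate to 0; here √(π/(2β)) = 0.95564. Derivatives: d/dx e^(−βu²) = −2βu·e^(−βu²), d²/dx² e^(−βu²) = (4β²u² − 2β)·e^(−βu²).
⟨T⟩ = 0.26875.

0.269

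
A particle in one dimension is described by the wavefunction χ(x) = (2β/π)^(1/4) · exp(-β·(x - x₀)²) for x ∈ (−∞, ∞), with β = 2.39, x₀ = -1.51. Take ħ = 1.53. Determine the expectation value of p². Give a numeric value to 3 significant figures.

5.59

p² χ = −ħ² d²χ/dx²; ⟨p²⟩ = −ħ² ∫ χ*·χ'' dx.
Gaussian moments (u = x − x₀): ∫u^(2j)·e^(−2βu²) du = (2j−1)!!/(4β)^j · √(π/(2β)), odd powers integrate to 0; here √(π/(2β)) = 0.81070. Derivatives: d/dx e^(−βu²) = −2βu·e^(−βu²), d²/dx² e^(−βu²) = (4β²u² − 2β)·e^(−βu²).
⟨p²⟩ = 5.5948.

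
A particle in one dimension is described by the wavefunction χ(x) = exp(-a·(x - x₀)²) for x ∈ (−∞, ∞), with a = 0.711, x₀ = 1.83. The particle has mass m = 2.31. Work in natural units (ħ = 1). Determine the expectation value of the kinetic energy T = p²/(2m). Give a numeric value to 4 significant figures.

0.1539

T = −(ħ²/2m) d²/dx², so ⟨T⟩ = −(ħ²/2m) ∫ χ*·χ'' dx / ∫|χ|² dx; with m = 2.31.
Gaussian moments (u = x − x₀): ∫u^(2j)·e^(−2au²) du = (2j−1)!!/(4a)^j · √(π/(2a)), odd powers integrate to 0; here √(π/(2a)) = 1.4864. Derivatives: d/dx e^(−au²) = −2au·e^(−au²), d²/dx² e^(−au²) = (4a²u² − 2a)·e^(−au²).
State is unnormalized: ∫|χ|² dx = 1.4864, and ∫χ*·(−ħ²/2m · χ'') dx = 0.22875, so ⟨T⟩ = 0.22875 / 1.4864.
⟨T⟩ = 0.15390.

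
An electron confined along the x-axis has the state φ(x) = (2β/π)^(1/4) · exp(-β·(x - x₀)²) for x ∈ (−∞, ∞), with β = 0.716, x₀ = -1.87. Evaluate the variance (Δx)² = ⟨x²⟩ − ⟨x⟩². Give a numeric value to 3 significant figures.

Compute ⟨x⟩ and ⟨x²⟩ separately, then (Δx)² = ⟨x²⟩ − ⟨x⟩².
Gaussian moments (u = x − x₀): ∫u^(2j)·e^(−2βu²) du = (2j−1)!!/(4β)^j · √(π/(2β)), odd powers integrate to 0; here √(π/(2β)) = 1.4812.
⟨x⟩ = -1.8700 and ⟨x²⟩ = 3.8461.
(Δx)² = 3.8461 − (-1.8700)² = 0.34916.

0.349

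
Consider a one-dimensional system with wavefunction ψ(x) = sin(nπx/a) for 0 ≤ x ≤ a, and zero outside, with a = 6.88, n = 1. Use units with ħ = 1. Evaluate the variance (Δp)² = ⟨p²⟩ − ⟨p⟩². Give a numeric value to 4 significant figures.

0.2085

Compute ⟨p⟩ and ⟨p²⟩ separately; (Δp)² = ⟨p²⟩ − ⟨p⟩².
d/dx sin(nπx/a) = (nπ/a)·cos(nπx/a) and d²/dx² sin(nπx/a) = −(nπ/a)²·sin(nπx/a); on 0 ≤ x ≤ a, ∫sin²(nπx/a) dx = a/2 and ∫sin(nπx/a)·cos(nπx/a) dx = 0.
Normalization: ∫|ψ|² dx = 3.4400.
⟨p⟩ = 0.0000 and ⟨p²⟩ = 0.20851.
(Δp)² = 0.20851 − (0.0000)² = 0.20851.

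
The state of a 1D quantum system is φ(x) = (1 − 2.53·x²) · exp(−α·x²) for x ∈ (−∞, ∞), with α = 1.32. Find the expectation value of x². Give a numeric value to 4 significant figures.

0.4068

⟨x²⟩ = ∫ x²·|φ|² dx / ∫|φ|² dx (integrals over the domain).
Expand each integrand as polynomial × e^(−2αx²) and use ∫x^(2j)·e^(−2αx²) dx = (2j−1)!!/(4α)^j · √(π/(2α)), odd powers → 0; here √(π/(2α)) = 1.0909.
State is unnormalized: ∫|φ|² dx = 0.79685, and ∫φ*·x²·φ dx = 0.32416, so ⟨x²⟩ = 0.32416 / 0.79685.
⟨x²⟩ = 0.40681.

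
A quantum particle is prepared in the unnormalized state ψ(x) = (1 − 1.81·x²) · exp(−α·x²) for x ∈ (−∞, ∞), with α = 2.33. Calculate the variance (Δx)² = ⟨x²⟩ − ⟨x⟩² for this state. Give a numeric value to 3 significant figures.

0.0593

Compute ⟨x⟩ and ⟨x²⟩ separately, then (Δx)² = ⟨x²⟩ − ⟨x⟩².
Expand each integrand as polynomial × e^(−2αx²) and use ∫x^(2j)·e^(−2αx²) dx = (2j−1)!!/(4α)^j · √(π/(2α)), odd powers → 0; here √(π/(2α)) = 0.82107.
Normalization: ∫|ψ|² dx = 0.59506.
⟨x⟩ = 0.0000 and ⟨x²⟩ = 0.059294.
(Δx)² = 0.059294 − (0.0000)² = 0.059294.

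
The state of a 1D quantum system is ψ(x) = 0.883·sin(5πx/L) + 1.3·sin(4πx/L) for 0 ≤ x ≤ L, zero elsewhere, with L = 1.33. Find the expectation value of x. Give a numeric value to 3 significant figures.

0.418

⟨x⟩ = ∫ x·|ψ|² dx / ∫|ψ|² dx (integrals over the domain).
On 0 ≤ x ≤ L (j ≠ l): ∫sin²(jπx/L) dx = L/2, ∫sin(jπx/L)·sin(lπx/L) dx = 0; diagonal moments ∫x·sin²(jπx/L) dx = L²/4, ∫x²·sin²(jπx/L) dx = L³·(1/6 − 1/(4j²π²)); cross terms ∫x·sin(jπx/L)·sin(lπx/L) dx = 0 for j + l even and −4jlL²/(π²(j² − l²)²) for j + l odd, ∫x²·sin(jπx/L)·sin(lπx/L) dx = (−1)^(j+l)·4jlL³/(π²(j² − l²)²); higher powers the same way via product-to-sum and parts.
State is unnormalized: ∫|ψ|² dx = 1.6423, and ∫ψ*·x·ψ dx = 0.68577, so ⟨x⟩ = 0.68577 / 1.6423.
⟨x⟩ = 0.41756.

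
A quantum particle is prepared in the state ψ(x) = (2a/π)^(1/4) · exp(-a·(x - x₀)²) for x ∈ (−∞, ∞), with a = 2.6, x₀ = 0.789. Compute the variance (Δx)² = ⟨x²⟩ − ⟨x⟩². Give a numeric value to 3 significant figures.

Compute ⟨x⟩ and ⟨x²⟩ separately, then (Δx)² = ⟨x²⟩ − ⟨x⟩².
Gaussian moments (u = x − x₀): ∫u^(2j)·e^(−2au²) du = (2j−1)!!/(4a)^j · √(π/(2a)), odd powers integrate to 0; here √(π/(2a)) = 0.77727.
⟨x⟩ = 0.78900 and ⟨x²⟩ = 0.71867.
(Δx)² = 0.71867 − (0.78900)² = 0.096154.

0.0962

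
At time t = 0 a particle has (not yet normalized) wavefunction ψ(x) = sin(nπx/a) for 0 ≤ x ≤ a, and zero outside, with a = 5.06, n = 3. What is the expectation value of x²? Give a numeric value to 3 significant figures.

⟨x²⟩ = ∫ x²·|ψ|² dx / ∫|ψ|² dx (integrals over the domain).
With sin²θ = (1 − cos2θ)/2 on 0 ≤ x ≤ a: ∫sin²(nπx/a) dx = a/2, ∫x·sin²(nπx/a) dx = a²/4, ∫x²·sin²(nπx/a) dx = a³·(1/6 − 1/(4n²π²)); higher powers xᵏ the same way, integrating xᵏ·cos(2nπx/a) by parts.
State is unnormalized: ∫|ψ|² dx = 2.5300, and ∫ψ*·x²·ψ dx = 21.228, so ⟨x²⟩ = 21.228 / 2.5300.
⟨x²⟩ = 8.3904.

8.39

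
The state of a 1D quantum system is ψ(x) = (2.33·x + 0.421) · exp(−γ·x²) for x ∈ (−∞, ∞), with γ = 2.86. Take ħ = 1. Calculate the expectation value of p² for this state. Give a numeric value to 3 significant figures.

7.02

p² ψ = −ħ² d²ψ/dx²; ⟨p²⟩ = −ħ² ∫ ψ*·ψ'' dx / ∫|ψ|² dx.
Expand each integrand as polynomial × e^(−2γx²) and use ∫x^(2j)·e^(−2γx²) dx = (2j−1)!!/(4γ)^j · √(π/(2γ)), odd powers → 0; here √(π/(2γ)) = 0.74110. Differentiate with the product rule, d/dx e^(−γx²) = −2γx·e^(−γx²).
State is unnormalized: ∫|ψ|² dx = 0.48305, and ∫ψ*·(−ħ² ψ'') dx = 3.3932, so ⟨p²⟩ = 3.3932 / 0.48305.
⟨p²⟩ = 7.0246.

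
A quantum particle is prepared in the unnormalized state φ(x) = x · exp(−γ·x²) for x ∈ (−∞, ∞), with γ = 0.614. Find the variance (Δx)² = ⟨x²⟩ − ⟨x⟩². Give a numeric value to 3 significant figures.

Compute ⟨x⟩ and ⟨x²⟩ separately, then (Δx)² = ⟨x²⟩ − ⟨x⟩².
Expand each integrand as polynomial × e^(−2γx²) and use ∫x^(2j)·e^(−2γx²) dx = (2j−1)!!/(4γ)^j · √(π/(2γ)), odd powers → 0; here √(π/(2γ)) = 1.5995.
Normalization: ∫|φ|² dx = 0.65125.
⟨x⟩ = 0.0000 and ⟨x²⟩ = 1.2215.
(Δx)² = 1.2215 − (0.0000)² = 1.2215.

1.22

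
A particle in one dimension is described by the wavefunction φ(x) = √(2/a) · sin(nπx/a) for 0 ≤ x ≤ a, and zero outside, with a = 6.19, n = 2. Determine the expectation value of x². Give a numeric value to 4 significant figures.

⟨x²⟩ = ∫ x²·|φ|² dx (integrals over the domain).
With sin²θ = (1 − cos2θ)/2 on 0 ≤ x ≤ a: ∫sin²(nπx/a) dx = a/2, ∫x·sin²(nπx/a) dx = a²/4, ∫x²·sin²(nπx/a) dx = a³·(1/6 − 1/(4n²π²)); higher powers xᵏ the same way, integrating xᵏ·cos(2nπx/a) by parts.
⟨x²⟩ = 12.287.

12.29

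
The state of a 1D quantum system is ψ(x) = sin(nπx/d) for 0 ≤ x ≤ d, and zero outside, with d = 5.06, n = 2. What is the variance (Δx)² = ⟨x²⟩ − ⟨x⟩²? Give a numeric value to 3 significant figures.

Compute ⟨x⟩ and ⟨x²⟩ separately, then (Δx)² = ⟨x²⟩ − ⟨x⟩².
With sin²θ = (1 − cos2θ)/2 on 0 ≤ x ≤ d: ∫sin²(nπx/d) dx = d/2, ∫x·sin²(nπx/d) dx = d²/4, ∫x²·sin²(nπx/d) dx = d³·(1/6 − 1/(4n²π²)); higher powers xᵏ the same way, integrating xᵏ·cos(2nπx/d) by parts.
Normalization: ∫|ψ|² dx = 2.5300.
⟨x⟩ = 2.5300 and ⟨x²⟩ = 8.2103.
(Δx)² = 8.2103 − (2.5300)² = 1.8094.

1.81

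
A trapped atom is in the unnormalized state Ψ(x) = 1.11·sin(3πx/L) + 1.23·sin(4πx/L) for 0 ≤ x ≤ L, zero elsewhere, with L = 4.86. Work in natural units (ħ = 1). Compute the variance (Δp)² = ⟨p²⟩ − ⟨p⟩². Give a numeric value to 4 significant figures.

Compute ⟨p⟩ and ⟨p²⟩ separately; (Δp)² = ⟨p²⟩ − ⟨p⟩².
d²/dx² sin(jπx/L) = −(jπ/L)²·sin(jπx/L); on 0 ≤ x ≤ L, ∫sin²(jπx/L) dx = L/2 and ∫sin(jπx/L)·sin(lπx/L) dx = 0 for j ≠ l, so only diagonal terms survive in ∫|Ψ|² and ∫Ψ·Ψ″; ∫Ψ·Ψ′ dx = [Ψ²/2] between the walls = 0.
Normalization: ∫|Ψ|² dx = 6.6704.
⟨p⟩ = 0.0000 and ⟨p²⟩ = 5.3728.
(Δp)² = 5.3728 − (0.0000)² = 5.3728.

5.373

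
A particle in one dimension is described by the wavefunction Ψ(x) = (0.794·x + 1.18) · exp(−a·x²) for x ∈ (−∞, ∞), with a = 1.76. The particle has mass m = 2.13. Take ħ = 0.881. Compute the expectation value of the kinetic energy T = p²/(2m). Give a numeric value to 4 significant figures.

T = −(ħ²/2m) d²/dx², so ⟨T⟩ = −(ħ²/2m) ∫ Ψ*·Ψ'' dx / ∫|Ψ|² dx; with m = 2.13.
Expand each integrand as polynomial × e^(−2ax²) and use ∫x^(2j)·e^(−2ax²) dx = (2j−1)!!/(4a)^j · √(π/(2a)), odd powers → 0; here √(π/(2a)) = 0.94472. Differentiate with the product rule, d/dx e^(−ax²) = −2ax·e^(−ax²).
State is unnormalized: ∫|Ψ|² dx = 1.4000, and ∫Ψ*·(−ħ²/2m · Ψ'') dx = 0.50320, so ⟨T⟩ = 0.50320 / 1.4000.
⟨T⟩ = 0.35942.

0.3594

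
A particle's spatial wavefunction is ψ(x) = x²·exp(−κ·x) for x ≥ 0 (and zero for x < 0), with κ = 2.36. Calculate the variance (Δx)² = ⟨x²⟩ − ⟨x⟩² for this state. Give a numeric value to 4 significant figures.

Compute ⟨x⟩ and ⟨x²⟩ separately, then (Δx)² = ⟨x²⟩ − ⟨x⟩².
Every integrand reduces to terms xʲ·e^(−2κx) on [0, ∞); use ∫₀^∞ xʲ·e^(−2κx) dx = j!/(2κ)^(j+1).
Normalization: ∫|ψ|² dx = 0.010245.
⟨x⟩ = 1.0593 and ⟨x²⟩ = 1.3466.
(Δx)² = 1.3466 − (1.0593)² = 0.22443.

0.2244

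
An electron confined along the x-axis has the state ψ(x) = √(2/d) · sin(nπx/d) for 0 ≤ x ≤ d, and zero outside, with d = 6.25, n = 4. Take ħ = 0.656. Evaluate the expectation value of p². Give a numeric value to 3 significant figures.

1.74

p² ψ = −ħ² d²ψ/dx²; ⟨p²⟩ = −ħ² ∫ ψ*·ψ'' dx.
d/dx sin(nπx/d) = (nπ/d)·cos(nπx/d) and d²/dx² sin(nπx/d) = −(nπ/d)²·sin(nπx/d); on 0 ≤ x ≤ d, ∫sin²(nπx/d) dx = d/2 and ∫sin(nπx/d)·cos(nπx/d) dx = 0.
⟨p²⟩ = 1.7397.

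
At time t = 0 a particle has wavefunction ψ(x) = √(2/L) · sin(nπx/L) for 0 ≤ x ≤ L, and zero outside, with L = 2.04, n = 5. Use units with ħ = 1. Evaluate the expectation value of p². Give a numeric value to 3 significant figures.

p² ψ = −ħ² d²ψ/dx²; ⟨p²⟩ = −ħ² ∫ ψ*·ψ'' dx.
d/dx sin(nπx/L) = (nπ/L)·cos(nπx/L) and d²/dx² sin(nπx/L) = −(nπ/L)²·sin(nπx/L); on 0 ≤ x ≤ L, ∫sin²(nπx/L) dx = L/2 and ∫sin(nπx/L)·cos(nπx/L) dx = 0.
⟨p²⟩ = 59.290.

59.3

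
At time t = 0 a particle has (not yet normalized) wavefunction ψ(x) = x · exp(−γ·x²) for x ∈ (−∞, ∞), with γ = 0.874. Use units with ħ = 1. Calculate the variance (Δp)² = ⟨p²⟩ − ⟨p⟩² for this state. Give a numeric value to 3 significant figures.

2.62

Compute ⟨p⟩ and ⟨p²⟩ separately; (Δp)² = ⟨p²⟩ − ⟨p⟩².
Expand each integrand as polynomial × e^(−2γx²) and use ∫x^(2j)·e^(−2γx²) dx = (2j−1)!!/(4γ)^j · √(π/(2γ)), odd powers → 0; here √(π/(2γ)) = 1.3406. Differentiate with the product rule, d/dx e^(−γx²) = −2γx·e^(−γx²).
Normalization: ∫|ψ|² dx = 0.38347.
⟨p⟩ = 0.0000 and ⟨p²⟩ = 2.6220.
(Δp)² = 2.6220 − (0.0000)² = 2.6220.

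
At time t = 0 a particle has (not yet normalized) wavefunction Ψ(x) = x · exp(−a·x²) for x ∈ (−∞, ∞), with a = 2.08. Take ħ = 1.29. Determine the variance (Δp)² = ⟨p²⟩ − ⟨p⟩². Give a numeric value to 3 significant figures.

Compute ⟨p⟩ and ⟨p²⟩ separately; (Δp)² = ⟨p²⟩ − ⟨p⟩².
Expand each integrand as polynomial × e^(−2ax²) and use ∫x^(2j)·e^(−2ax²) dx = (2j−1)!!/(4a)^j · √(π/(2a)), odd powers → 0; here √(π/(2a)) = 0.86902. Differentiate with the product rule, d/dx e^(−ax²) = −2ax·e^(−ax²).
Normalization: ∫|Ψ|² dx = 0.10445.
⟨p⟩ = 0.0000 and ⟨p²⟩ = 10.384.
(Δp)² = 10.384 − (0.0000)² = 10.384.

10.4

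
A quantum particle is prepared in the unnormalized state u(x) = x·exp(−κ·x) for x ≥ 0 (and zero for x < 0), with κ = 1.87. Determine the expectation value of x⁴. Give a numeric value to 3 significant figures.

⟨x⁴⟩ = ∫ x⁴·|u|² dx / ∫|u|² dx (integrals over the domain).
Every integrand reduces to terms xʲ·e^(−2κx) on [0, ∞); use ∫₀^∞ xʲ·e^(−2κx) dx = j!/(2κ)^(j+1).
State is unnormalized: ∫|u|² dx = 0.038231, and ∫u*·x⁴·u dx = 0.070345, so ⟨x⁴⟩ = 0.070345 / 0.038231.
⟨x⁴⟩ = 1.8400.

1.84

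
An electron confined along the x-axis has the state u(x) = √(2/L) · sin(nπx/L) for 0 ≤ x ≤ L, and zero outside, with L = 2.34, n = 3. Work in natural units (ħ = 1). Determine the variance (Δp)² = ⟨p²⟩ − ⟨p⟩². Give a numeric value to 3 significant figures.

Compute ⟨p⟩ and ⟨p²⟩ separately; (Δp)² = ⟨p²⟩ − ⟨p⟩².
d/dx sin(nπx/L) = (nπ/L)·cos(nπx/L) and d²/dx² sin(nπx/L) = −(nπ/L)²·sin(nπx/L); on 0 ≤ x ≤ L, ∫sin²(nπx/L) dx = L/2 and ∫sin(nπx/L)·cos(nπx/L) dx = 0.
⟨p⟩ = 0.0000 and ⟨p²⟩ = 16.222.
(Δp)² = 16.222 − (0.0000)² = 16.222.

16.2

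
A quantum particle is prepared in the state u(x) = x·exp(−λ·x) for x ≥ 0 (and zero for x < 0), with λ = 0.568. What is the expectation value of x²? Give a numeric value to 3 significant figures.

⟨x²⟩ = ∫ x²·|u|² dx / ∫|u|² dx (integrals over the domain).
Every integrand reduces to terms xʲ·e^(−2λx) on [0, ∞); use ∫₀^∞ xʲ·e^(−2λx) dx = j!/(2λ)^(j+1).
State is unnormalized: ∫|u|² dx = 1.3643, and ∫u*·x²·u dx = 12.686, so ⟨x²⟩ = 12.686 / 1.3643.
⟨x²⟩ = 9.2988.

9.30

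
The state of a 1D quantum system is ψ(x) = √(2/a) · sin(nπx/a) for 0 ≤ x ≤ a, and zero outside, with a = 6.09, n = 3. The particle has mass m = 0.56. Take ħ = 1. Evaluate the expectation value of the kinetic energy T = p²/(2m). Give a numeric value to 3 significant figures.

T = −(ħ²/2m) d²/dx², so ⟨T⟩ = −(ħ²/2m) ∫ ψ*·ψ'' dx; with m = 0.56.
d/dx sin(nπx/a) = (nπ/a)·cos(nπx/a) and d²/dx² sin(nπx/a) = −(nπ/a)²·sin(nπx/a); on 0 ≤ x ≤ a, ∫sin²(nπx/a) dx = a/2 and ∫sin(nπx/a)·cos(nπx/a) dx = 0.
⟨T⟩ = 2.1384.

2.14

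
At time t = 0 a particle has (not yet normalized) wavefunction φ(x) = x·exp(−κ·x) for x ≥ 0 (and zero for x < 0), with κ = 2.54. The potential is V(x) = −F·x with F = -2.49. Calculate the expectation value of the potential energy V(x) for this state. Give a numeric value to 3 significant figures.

1.47

⟨V⟩ = ∫ V(x)·|φ|² dx / ∫|φ|² dx.
Every integrand reduces to terms xʲ·e^(−2κx) on [0, ∞); use ∫₀^∞ xʲ·e^(−2κx) dx = j!/(2κ)^(j+1).
State is unnormalized: ∫|φ|² dx = 0.015256, and ∫φ*·V(x)·φ dx = 0.022433, so ⟨V⟩ = 0.022433 / 0.015256.
⟨V⟩ = 1.4705.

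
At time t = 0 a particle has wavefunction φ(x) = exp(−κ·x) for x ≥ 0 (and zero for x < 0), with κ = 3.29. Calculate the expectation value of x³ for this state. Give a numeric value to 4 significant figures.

⟨x³⟩ = ∫ x³·|φ|² dx / ∫|φ|² dx (integrals over the domain).
Every integrand reduces to terms xʲ·e^(−2κx) on [0, ∞); use ∫₀^∞ xʲ·e^(−2κx) dx = j!/(2κ)^(j+1).
State is unnormalized: ∫|φ|² dx = 0.15198, and ∫φ*·x³·φ dx = 0.0032007, so ⟨x³⟩ = 0.0032007 / 0.15198.
⟨x³⟩ = 0.021061.

0.02106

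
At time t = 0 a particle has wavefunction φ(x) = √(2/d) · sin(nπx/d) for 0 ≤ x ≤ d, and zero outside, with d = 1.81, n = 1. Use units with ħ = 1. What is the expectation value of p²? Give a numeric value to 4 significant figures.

3.013

p² φ = −ħ² d²φ/dx²; ⟨p²⟩ = −ħ² ∫ φ*·φ'' dx.
d/dx sin(nπx/d) = (nπ/d)·cos(nπx/d) and d²/dx² sin(nπx/d) = −(nπ/d)²·sin(nπx/d); on 0 ≤ x ≤ d, ∫sin²(nπx/d) dx = d/2 and ∫sin(nπx/d)·cos(nπx/d) dx = 0.
⟨p²⟩ = 3.0126.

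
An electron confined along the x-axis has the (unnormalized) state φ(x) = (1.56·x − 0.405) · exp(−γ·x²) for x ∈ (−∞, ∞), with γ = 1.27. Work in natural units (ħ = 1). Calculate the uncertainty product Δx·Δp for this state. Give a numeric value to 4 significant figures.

Δx = √(⟨x²⟩−⟨x⟩²), Δp = √(⟨p²⟩−⟨p⟩²).
Expand each integrand as polynomial × e^(−2γx²) and use ∫x^(2j)·e^(−2γx²) dx = (2j−1)!!/(4γ)^j · √(π/(2γ)), odd powers → 0; here √(π/(2γ)) = 1.1121. Differentiate with the product rule, d/dx e^(−γx²) = −2γx·e^(−γx²).
Normalization: ∫|φ|² dx = 0.71519.
⟨x⟩ = -0.38679, ⟨x²⟩ = 0.49013 ⇒ Δx = 0.58354.
⟨p⟩ = 0.0000, ⟨p²⟩ = 3.1621 ⇒ Δp = 1.7782.
Δx·Δp = 1.0377.

1.038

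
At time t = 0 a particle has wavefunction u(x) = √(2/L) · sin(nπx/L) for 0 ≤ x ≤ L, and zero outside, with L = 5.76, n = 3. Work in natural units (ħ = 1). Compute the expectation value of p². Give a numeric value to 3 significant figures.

p² u = −ħ² d²u/dx²; ⟨p²⟩ = −ħ² ∫ u*·u'' dx.
d/dx sin(nπx/L) = (nπ/L)·cos(nπx/L) and d²/dx² sin(nπx/L) = −(nπ/L)²·sin(nπx/L); on 0 ≤ x ≤ L, ∫sin²(nπx/L) dx = L/2 and ∫sin(nπx/L)·cos(nπx/L) dx = 0.
⟨p²⟩ = 2.6773.

2.68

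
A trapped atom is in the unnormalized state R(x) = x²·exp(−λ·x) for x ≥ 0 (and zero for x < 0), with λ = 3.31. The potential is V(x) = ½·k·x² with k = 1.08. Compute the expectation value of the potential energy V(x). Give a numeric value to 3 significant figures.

0.370

⟨V⟩ = ∫ V(x)·|R|² dx / ∫|R|² dx.
Every integrand reduces to terms xʲ·e^(−2λx) on [0, ∞); use ∫₀^∞ xʲ·e^(−2λx) dx = j!/(2λ)^(j+1).
State is unnormalized: ∫|R|² dx = 0.0018876, and ∫R*·V(x)·R dx = 0.00069778, so ⟨V⟩ = 0.00069778 / 0.0018876.
⟨V⟩ = 0.36966.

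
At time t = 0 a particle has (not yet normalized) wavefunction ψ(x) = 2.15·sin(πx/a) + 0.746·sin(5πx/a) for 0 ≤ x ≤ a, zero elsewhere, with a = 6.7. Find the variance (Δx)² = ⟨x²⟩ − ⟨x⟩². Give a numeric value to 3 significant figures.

1.90

Compute ⟨x⟩ and ⟨x²⟩ separately, then (Δx)² = ⟨x²⟩ − ⟨x⟩².
On 0 ≤ x ≤ a (j ≠ l): ∫sin²(jπx/a) dx = a/2, ∫sin(jπx/a)·sin(lπx/a) dx = 0; diagonal moments ∫x·sin²(jπx/a) dx = a²/4, ∫x²·sin²(jπx/a) dx = a³·(1/6 − 1/(4j²π²)); cross terms ∫x·sin(jπx/a)·sin(lπx/a) dx = 0 for j + l even and −4jla²/(π²(j² − l²)²) for j + l odd, ∫x²·sin(jπx/a)·sin(lπx/a) dx = (−1)^(j+l)·4jla³/(π²(j² − l²)²); higher powers the same way via product-to-sum and parts.
Normalization: ∫|ψ|² dx = 17.350.
⟨x⟩ = 3.3500 and ⟨x²⟩ = 13.119.
(Δx)² = 13.119 − (3.3500)² = 1.8969.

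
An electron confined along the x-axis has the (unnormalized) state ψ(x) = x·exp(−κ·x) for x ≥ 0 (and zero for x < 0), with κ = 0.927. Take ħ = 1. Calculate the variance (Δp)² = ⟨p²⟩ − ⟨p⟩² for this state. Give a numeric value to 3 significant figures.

0.859

Compute ⟨p⟩ and ⟨p²⟩ separately; (Δp)² = ⟨p²⟩ − ⟨p⟩².
Differentiate x·exp(−κ·x) with the product rule; every integrand then reduces to terms xʲ·e^(−2κx) on [0, ∞), with ∫₀^∞ xʲ·e^(−2κx) dx = j!/(2κ)^(j+1).
Normalization: ∫|ψ|² dx = 0.31383.
⟨p⟩ = 0.0000 and ⟨p²⟩ = 0.85933.
(Δp)² = 0.85933 − (0.0000)² = 0.85933.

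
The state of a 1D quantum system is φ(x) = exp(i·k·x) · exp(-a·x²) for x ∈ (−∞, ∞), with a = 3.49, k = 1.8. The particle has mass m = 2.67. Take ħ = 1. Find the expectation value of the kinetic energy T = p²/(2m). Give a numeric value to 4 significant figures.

1.260

T = −(ħ²/2m) d²/dx², so ⟨T⟩ = −(ħ²/2m) ∫ φ*·φ'' dx / ∫|φ|² dx; with m = 2.67.
Gaussian moments: ∫x^(2j)·e^(−2ax²) dx = (2j−1)!!/(4a)^j · √(π/(2a)), odd powers integrate to 0; here √(π/(2a)) = 0.67088. Derivatives: φ′ = (ik − 2ax)·φ, φ″ = ((ik − 2ax)² − 2a)·φ; the odd-in-x pieces drop out.
State is unnormalized: ∫|φ|² dx = 0.67088, and ∫φ*·(−ħ²/2m · φ'') dx = 0.84551, so ⟨T⟩ = 0.84551 / 0.67088.
⟨T⟩ = 1.2603.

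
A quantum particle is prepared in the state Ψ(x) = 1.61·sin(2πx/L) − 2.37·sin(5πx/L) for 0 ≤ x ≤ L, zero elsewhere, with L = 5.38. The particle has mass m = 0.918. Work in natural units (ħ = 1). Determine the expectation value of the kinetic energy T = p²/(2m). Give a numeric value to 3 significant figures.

T = −(ħ²/2m) d²/dx², so ⟨T⟩ = −(ħ²/2m) ∫ Ψ*·Ψ'' dx / ∫|Ψ|² dx; with m = 0.918.
d²/dx² sin(jπx/L) = −(jπ/L)²·sin(jπx/L); on 0 ≤ x ≤ L, ∫sin²(jπx/L) dx = L/2 and ∫sin(jπx/L)·sin(lπx/L) dx = 0 for j ≠ l, so only diagonal terms survive in ∫|Ψ|² and ∫Ψ·Ψ″; ∫Ψ·Ψ′ dx = [Ψ²/2] between the walls = 0.
State is unnormalized: ∫|Ψ|² dx = 22.082, and ∫Ψ*·(−ħ²/2m · Ψ'') dx = 75.334, so ⟨T⟩ = 75.334 / 22.082.
⟨T⟩ = 3.4115.

3.41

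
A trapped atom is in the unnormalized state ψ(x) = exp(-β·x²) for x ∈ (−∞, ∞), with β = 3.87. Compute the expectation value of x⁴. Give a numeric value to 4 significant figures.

0.01252

⟨x⁴⟩ = ∫ x⁴·|ψ|² dx / ∫|ψ|² dx (integrals over the domain).
Gaussian moments: ∫x^(2j)·e^(−2βx²) dx = (2j−1)!!/(4β)^j · √(π/(2β)), odd powers integrate to 0; here √(π/(2β)) = 0.63710.
State is unnormalized: ∫|ψ|² dx = 0.63710, and ∫ψ*·x⁴·ψ dx = 0.0079760, so ⟨x⁴⟩ = 0.0079760 / 0.63710.
⟨x⁴⟩ = 0.012519.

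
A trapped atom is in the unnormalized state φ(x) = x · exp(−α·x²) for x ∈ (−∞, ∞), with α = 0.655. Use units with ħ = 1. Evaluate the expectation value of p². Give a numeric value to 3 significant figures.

p² φ = −ħ² d²φ/dx²; ⟨p²⟩ = −ħ² ∫ φ*·φ'' dx / ∫|φ|² dx.
Expand each integrand as polynomial × e^(−2αx²) and use ∫x^(2j)·e^(−2αx²) dx = (2j−1)!!/(4α)^j · √(π/(2α)), odd powers → 0; here √(π/(2α)) = 1.5486. Differentiate with the product rule, d/dx e^(−αx²) = −2αx·e^(−αx²).
State is unnormalized: ∫|φ|² dx = 0.59107, and ∫φ*·(−ħ² φ'') dx = 1.1615, so ⟨p²⟩ = 1.1615 / 0.59107.
⟨p²⟩ = 1.9650.

1.97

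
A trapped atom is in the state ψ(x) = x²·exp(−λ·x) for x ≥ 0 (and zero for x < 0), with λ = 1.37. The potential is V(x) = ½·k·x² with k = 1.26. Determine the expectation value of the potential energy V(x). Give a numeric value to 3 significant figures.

2.52

⟨V⟩ = ∫ V(x)·|ψ|² dx / ∫|ψ|² dx.
Every integrand reduces to terms xʲ·e^(−2λx) on [0, ∞); use ∫₀^∞ xʲ·e^(−2λx) dx = j!/(2λ)^(j+1).
State is unnormalized: ∫|ψ|² dx = 0.15540, and ∫ψ*·V(x)·ψ dx = 0.39122, so ⟨V⟩ = 0.39122 / 0.15540.
⟨V⟩ = 2.5174.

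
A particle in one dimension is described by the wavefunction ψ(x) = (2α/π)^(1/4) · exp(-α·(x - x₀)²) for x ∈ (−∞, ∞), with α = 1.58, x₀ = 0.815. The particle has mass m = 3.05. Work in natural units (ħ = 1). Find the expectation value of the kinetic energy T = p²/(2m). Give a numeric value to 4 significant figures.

T = −(ħ²/2m) d²/dx², so ⟨T⟩ = −(ħ²/2m) ∫ ψ*·ψ'' dx; with m = 3.05.
Gaussian moments (u = x − x₀): ∫u^(2j)·e^(−2αu²) du = (2j−1)!!/(4α)^j · √(π/(2α)), odd powers integrate to 0; here √(π/(2α)) = 0.99708. Derivatives: d/dx e^(−αu²) = −2αu·e^(−αu²), d²/dx² e^(−αu²) = (4α²u² − 2α)·e^(−αu²).
⟨T⟩ = 0.25902.

0.2590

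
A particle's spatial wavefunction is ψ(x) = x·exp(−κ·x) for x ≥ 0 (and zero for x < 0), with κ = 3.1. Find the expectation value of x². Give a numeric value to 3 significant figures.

0.312

⟨x²⟩ = ∫ x²·|ψ|² dx / ∫|ψ|² dx (integrals over the domain).
Every integrand reduces to terms xʲ·e^(−2κx) on [0, ∞); use ∫₀^∞ xʲ·e^(−2κx) dx = j!/(2κ)^(j+1).
State is unnormalized: ∫|ψ|² dx = 0.0083918, and ∫ψ*·x²·ψ dx = 0.0026197, so ⟨x²⟩ = 0.0026197 / 0.0083918.
⟨x²⟩ = 0.31217.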